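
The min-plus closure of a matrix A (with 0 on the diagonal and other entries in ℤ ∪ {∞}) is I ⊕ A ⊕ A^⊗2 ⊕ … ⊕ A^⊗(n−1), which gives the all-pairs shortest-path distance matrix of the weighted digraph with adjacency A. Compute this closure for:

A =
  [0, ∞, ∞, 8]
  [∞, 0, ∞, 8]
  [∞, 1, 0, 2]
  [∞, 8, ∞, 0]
Closure =
  [0, 16, ∞, 8]
  [∞, 0, ∞, 8]
  [∞, 1, 0, 2]
  [∞, 8, ∞, 0]

This is the Floyd-Warshall all-pairs shortest-path computation. For each intermediate vertex k = 0, 1, …, 3, update dist[i][j] ← min(dist[i][j], dist[i][k] + dist[k][j]). The final matrix gives, for each (i, j), the minimum total weight of any directed path from i to j (possibly empty when i = j).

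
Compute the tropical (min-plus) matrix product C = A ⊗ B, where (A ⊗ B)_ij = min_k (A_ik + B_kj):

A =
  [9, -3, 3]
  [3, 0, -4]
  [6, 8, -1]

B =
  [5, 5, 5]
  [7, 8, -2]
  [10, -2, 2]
A ⊗ B =
  [4, 1, -5]
  [6, -6, -2]
  [9, -3, 1]

Apply the min-plus product entry-by-entry:
  C[0][0] = min over k of (A[0][0] + B[0][0] = 9 + 5 = 14, A[0][1] + B[1][0] = -3 + 7 = 4, A[0][2] + B[2][0] = 3 + 10 = 13) = 4 (attained at k = 1)
  C[0][1] = min over k of (A[0][0] + B[0][1] = 9 + 5 = 14, A[0][1] + B[1][1] = -3 + 8 = 5, A[0][2] + B[2][1] = 3 + -2 = 1) = 1 (attained at k = 2)
  C[0][2] = min over k of (A[0][0] + B[0][2] = 9 + 5 = 14, A[0][1] + B[1][2] = -3 + -2 = -5, A[0][2] + B[2][2] = 3 + 2 = 5) = -5 (attained at k = 1)
  C[1][0] = min over k of (A[1][0] + B[0][0] = 3 + 5 = 8, A[1][1] + B[1][0] = 0 + 7 = 7, A[1][2] + B[2][0] = -4 + 10 = 6) = 6 (attained at k = 2)
  C[1][1] = min over k of (A[1][0] + B[0][1] = 3 + 5 = 8, A[1][1] + B[1][1] = 0 + 8 = 8, A[1][2] + B[2][1] = -4 + -2 = -6) = -6 (attained at k = 2)
  C[1][2] = min over k of (A[1][0] + B[0][2] = 3 + 5 = 8, A[1][1] + B[1][2] = 0 + -2 = -2, A[1][2] + B[2][2] = -4 + 2 = -2) = -2 (attained at k = 1)
  C[2][0] = min over k of (A[2][0] + B[0][0] = 6 + 5 = 11, A[2][1] + B[1][0] = 8 + 7 = 15, A[2][2] + B[2][0] = -1 + 10 = 9) = 9 (attained at k = 2)
  C[2][1] = min over k of (A[2][0] + B[0][1] = 6 + 5 = 11, A[2][1] + B[1][1] = 8 + 8 = 16, A[2][2] + B[2][1] = -1 + -2 = -3) = -3 (attained at k = 2)
  C[2][2] = min over k of (A[2][0] + B[0][2] = 6 + 5 = 11, A[2][1] + B[1][2] = 8 + -2 = 6, A[2][2] + B[2][2] = -1 + 2 = 1) = 1 (attained at k = 2)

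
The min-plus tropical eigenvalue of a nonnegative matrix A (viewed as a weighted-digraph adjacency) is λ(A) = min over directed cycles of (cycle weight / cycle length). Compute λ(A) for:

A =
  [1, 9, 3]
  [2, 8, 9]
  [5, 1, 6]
λ(A) = 1

Enumerate directed cycles and compute their means (weight / length). Sample:
  cycle 0 → 0: weight = 1, length = 1, mean = 1/1 ≈ 1.000
  cycle 1 → 1: weight = 8, length = 1, mean = 8/1 ≈ 8.000
  cycle 2 → 2: weight = 6, length = 1, mean = 6/1 ≈ 6.000
  cycle 0 → 1 → 0: weight = 11, length = 2, mean = 11/2 ≈ 5.500
  cycle 0 → 2 → 0: weight = 8, length = 2, mean = 8/2 ≈ 4.000
  cycle 1 → 0 → 1: weight = 11, length = 2, mean = 11/2 ≈ 5.500
Minimum mean = 1.000, attained e.g. along the cycle 0 → 0 with weight 1 and length 1. So λ(A) = 1/1 = 1.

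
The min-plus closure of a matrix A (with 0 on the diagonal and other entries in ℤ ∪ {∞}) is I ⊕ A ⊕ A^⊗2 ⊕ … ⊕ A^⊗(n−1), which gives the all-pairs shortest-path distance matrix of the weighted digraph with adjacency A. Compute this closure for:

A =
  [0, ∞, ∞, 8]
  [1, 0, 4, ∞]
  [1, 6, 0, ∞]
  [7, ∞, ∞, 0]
Closure =
  [0, ∞, ∞, 8]
  [1, 0, 4, 9]
  [1, 6, 0, 9]
  [7, ∞, ∞, 0]

This is the Floyd-Warshall all-pairs shortest-path computation. For each intermediate vertex k = 0, 1, …, 3, update dist[i][j] ← min(dist[i][j], dist[i][k] + dist[k][j]). The final matrix gives, for each (i, j), the minimum total weight of any directed path from i to j (possibly empty when i = j).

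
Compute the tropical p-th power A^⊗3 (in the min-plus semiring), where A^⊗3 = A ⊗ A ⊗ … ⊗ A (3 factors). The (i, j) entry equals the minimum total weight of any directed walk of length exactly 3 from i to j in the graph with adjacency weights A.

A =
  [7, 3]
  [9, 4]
A^⊗3 =
  [16, 11]
  [17, 12]

Each entry (A^⊗3)_ij equals the minimum over all length-3 walks i = v_0 → v_1 → … → v_3 = j of Σ_t A[v_t][v_{t+1}]. For example, for (i, j) = (0, 1) we minimise over 4 possible intermediate vertex sequences; the minimum is 11, attained along the walk 0 → 1 → 1 → 1.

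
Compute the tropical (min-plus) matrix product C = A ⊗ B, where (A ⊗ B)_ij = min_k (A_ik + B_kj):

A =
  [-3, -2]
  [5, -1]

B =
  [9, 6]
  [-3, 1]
A ⊗ B =
  [-5, -1]
  [-4, 0]

Apply the min-plus product entry-by-entry:
  C[0][0] = min over k of (A[0][0] + B[0][0] = -3 + 9 = 6, A[0][1] + B[1][0] = -2 + -3 = -5) = -5 (attained at k = 1)
  C[0][1] = min over k of (A[0][0] + B[0][1] = -3 + 6 = 3, A[0][1] + B[1][1] = -2 + 1 = -1) = -1 (attained at k = 1)
  C[1][0] = min over k of (A[1][0] + B[0][0] = 5 + 9 = 14, A[1][1] + B[1][0] = -1 + -3 = -4) = -4 (attained at k = 1)
  C[1][1] = min over k of (A[1][0] + B[0][1] = 5 + 6 = 11, A[1][1] + B[1][1] = -1 + 1 = 0) = 0 (attained at k = 1)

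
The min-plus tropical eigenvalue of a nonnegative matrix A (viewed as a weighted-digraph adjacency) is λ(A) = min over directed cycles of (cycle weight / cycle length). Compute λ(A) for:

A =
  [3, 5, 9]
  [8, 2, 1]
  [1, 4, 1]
λ(A) = 1

Enumerate directed cycles and compute their means (weight / length). Sample:
  cycle 0 → 0: weight = 3, length = 1, mean = 3/1 ≈ 3.000
  cycle 1 → 1: weight = 2, length = 1, mean = 2/1 ≈ 2.000
  cycle 2 → 2: weight = 1, length = 1, mean = 1/1 ≈ 1.000
  cycle 0 → 1 → 0: weight = 13, length = 2, mean = 13/2 ≈ 6.500
  cycle 0 → 2 → 0: weight = 10, length = 2, mean = 10/2 ≈ 5.000
  cycle 1 → 0 → 1: weight = 13, length = 2, mean = 13/2 ≈ 6.500
Minimum mean = 1.000, attained e.g. along the cycle 2 → 2 with weight 1 and length 1. So λ(A) = 1/1 = 1.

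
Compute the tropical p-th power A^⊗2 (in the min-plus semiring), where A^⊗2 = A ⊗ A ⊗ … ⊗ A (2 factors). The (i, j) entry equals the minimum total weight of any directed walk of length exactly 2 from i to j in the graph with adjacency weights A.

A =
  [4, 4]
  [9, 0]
A^⊗2 =
  [8, 4]
  [9, 0]

Each entry (A^⊗2)_ij equals the minimum over all length-2 walks i = v_0 → v_1 → … → v_2 = j of Σ_t A[v_t][v_{t+1}]. For example, for (i, j) = (0, 1) we minimise over 2 possible intermediate vertex sequences; the minimum is 4, attained along the walk 0 → 1 → 1.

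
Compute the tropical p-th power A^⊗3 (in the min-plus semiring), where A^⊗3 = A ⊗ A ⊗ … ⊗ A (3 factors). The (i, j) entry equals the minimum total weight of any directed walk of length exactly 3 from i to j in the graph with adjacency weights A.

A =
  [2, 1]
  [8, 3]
A^⊗3 =
  [6, 5]
  [12, 9]

Each entry (A^⊗3)_ij equals the minimum over all length-3 walks i = v_0 → v_1 → … → v_3 = j of Σ_t A[v_t][v_{t+1}]. For example, for (i, j) = (0, 1) we minimise over 4 possible intermediate vertex sequences; the minimum is 5, attained along the walk 0 → 0 → 0 → 1.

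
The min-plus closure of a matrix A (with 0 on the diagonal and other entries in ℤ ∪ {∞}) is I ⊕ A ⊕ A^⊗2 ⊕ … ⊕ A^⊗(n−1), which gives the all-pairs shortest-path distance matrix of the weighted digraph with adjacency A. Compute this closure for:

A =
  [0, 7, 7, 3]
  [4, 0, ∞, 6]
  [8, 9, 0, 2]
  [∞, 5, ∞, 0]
Closure =
  [0, 7, 7, 3]
  [4, 0, 11, 6]
  [8, 7, 0, 2]
  [9, 5, 16, 0]

This is the Floyd-Warshall all-pairs shortest-path computation. For each intermediate vertex k = 0, 1, …, 3, update dist[i][j] ← min(dist[i][j], dist[i][k] + dist[k][j]). The final matrix gives, for each (i, j), the minimum total weight of any directed path from i to j (possibly empty when i = j).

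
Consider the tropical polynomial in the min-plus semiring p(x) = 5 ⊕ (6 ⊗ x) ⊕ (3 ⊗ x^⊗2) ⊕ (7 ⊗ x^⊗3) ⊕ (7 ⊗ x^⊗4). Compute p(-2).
p(-2) = -1

A tropical monomial a ⊗ x^⊗i evaluates to a + i · x. Evaluating each term at x = -2:
  Term 0 contributes 5 + 0 · -2 = 5
  Term 1 contributes 6 + 1 · -2 = 4
  Term 2 contributes 3 + 2 · -2 = -1
  Term 3 contributes 7 + 3 · -2 = 1
  Term 4 contributes 7 + 4 · -2 = -1
p(-2) = ⊕ of these = min[5, 4, -1, 1, -1] = -1.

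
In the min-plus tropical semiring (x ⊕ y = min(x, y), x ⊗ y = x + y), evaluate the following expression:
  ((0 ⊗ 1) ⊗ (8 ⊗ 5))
((0 ⊗ 1) ⊗ (8 ⊗ 5)) = 14

Expand innermost to outermost. Recall ⊕ takes the minimum of its arguments and ⊗ takes their sum. Working out the expression ((0 ⊗ 1) ⊗ (8 ⊗ 5)) gives 14.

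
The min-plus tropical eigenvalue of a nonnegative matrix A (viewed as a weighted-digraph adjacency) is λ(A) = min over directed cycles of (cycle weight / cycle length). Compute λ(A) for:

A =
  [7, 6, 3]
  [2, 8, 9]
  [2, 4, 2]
λ(A) = 2

Enumerate directed cycles and compute their means (weight / length). Sample:
  cycle 0 → 0: weight = 7, length = 1, mean = 7/1 ≈ 7.000
  cycle 1 → 1: weight = 8, length = 1, mean = 8/1 ≈ 8.000
  cycle 2 → 2: weight = 2, length = 1, mean = 2/1 ≈ 2.000
  cycle 0 → 1 → 0: weight = 8, length = 2, mean = 8/2 ≈ 4.000
  cycle 0 → 2 → 0: weight = 5, length = 2, mean = 5/2 ≈ 2.500
  cycle 1 → 0 → 1: weight = 8, length = 2, mean = 8/2 ≈ 4.000
Minimum mean = 2.000, attained e.g. along the cycle 2 → 2 with weight 2 and length 1. So λ(A) = 2/1 = 2.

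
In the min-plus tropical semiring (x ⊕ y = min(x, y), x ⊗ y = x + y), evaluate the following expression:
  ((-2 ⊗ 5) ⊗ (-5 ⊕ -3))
((-2 ⊗ 5) ⊗ (-5 ⊕ -3)) = -2

Expand innermost to outermost. Recall ⊕ takes the minimum of its arguments and ⊗ takes their sum. Working out the expression ((-2 ⊗ 5) ⊗ (-5 ⊕ -3)) gives -2.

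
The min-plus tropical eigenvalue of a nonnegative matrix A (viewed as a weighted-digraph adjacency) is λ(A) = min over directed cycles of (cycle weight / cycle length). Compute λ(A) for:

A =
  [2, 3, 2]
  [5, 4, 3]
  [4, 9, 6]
λ(A) = 2

Enumerate directed cycles and compute their means (weight / length). Sample:
  cycle 0 → 0: weight = 2, length = 1, mean = 2/1 ≈ 2.000
  cycle 1 → 1: weight = 4, length = 1, mean = 4/1 ≈ 4.000
  cycle 2 → 2: weight = 6, length = 1, mean = 6/1 ≈ 6.000
  cycle 0 → 1 → 0: weight = 8, length = 2, mean = 8/2 ≈ 4.000
  cycle 0 → 2 → 0: weight = 6, length = 2, mean = 6/2 ≈ 3.000
  cycle 1 → 0 → 1: weight = 8, length = 2, mean = 8/2 ≈ 4.000
Minimum mean = 2.000, attained e.g. along the cycle 0 → 0 with weight 2 and length 1. So λ(A) = 2/1 = 2.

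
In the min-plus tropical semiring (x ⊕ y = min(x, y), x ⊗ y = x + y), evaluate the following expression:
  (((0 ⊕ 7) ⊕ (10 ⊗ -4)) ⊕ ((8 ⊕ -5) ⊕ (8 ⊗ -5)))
(((0 ⊕ 7) ⊕ (10 ⊗ -4)) ⊕ ((8 ⊕ -5) ⊕ (8 ⊗ -5))) = -5

Expand innermost to outermost. Recall ⊕ takes the minimum of its arguments and ⊗ takes their sum. Working out the expression (((0 ⊕ 7) ⊕ (10 ⊗ -4)) ⊕ ((8 ⊕ -5) ⊕ (8 ⊗ -5))) gives -5.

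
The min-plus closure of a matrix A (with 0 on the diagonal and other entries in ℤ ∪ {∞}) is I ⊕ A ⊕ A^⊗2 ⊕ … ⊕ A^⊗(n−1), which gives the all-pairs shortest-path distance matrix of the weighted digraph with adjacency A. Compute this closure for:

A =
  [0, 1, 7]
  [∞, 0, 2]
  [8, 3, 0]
Closure =
  [0, 1, 3]
  [10, 0, 2]
  [8, 3, 0]

This is the Floyd-Warshall all-pairs shortest-path computation. For each intermediate vertex k = 0, 1, …, 2, update dist[i][j] ← min(dist[i][j], dist[i][k] + dist[k][j]). The final matrix gives, for each (i, j), the minimum total weight of any directed path from i to j (possibly empty when i = j).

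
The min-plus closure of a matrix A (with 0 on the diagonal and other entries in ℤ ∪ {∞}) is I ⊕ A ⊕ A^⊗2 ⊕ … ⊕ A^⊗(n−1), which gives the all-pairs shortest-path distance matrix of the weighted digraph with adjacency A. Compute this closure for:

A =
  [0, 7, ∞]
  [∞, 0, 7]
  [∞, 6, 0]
Closure =
  [0, 7, 14]
  [∞, 0, 7]
  [∞, 6, 0]

This is the Floyd-Warshall all-pairs shortest-path computation. For each intermediate vertex k = 0, 1, …, 2, update dist[i][j] ← min(dist[i][j], dist[i][k] + dist[k][j]). The final matrix gives, for each (i, j), the minimum total weight of any directed path from i to j (possibly empty when i = j).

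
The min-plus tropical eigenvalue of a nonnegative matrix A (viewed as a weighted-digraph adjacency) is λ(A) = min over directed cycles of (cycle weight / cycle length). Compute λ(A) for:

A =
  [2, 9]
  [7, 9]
λ(A) = 2

Enumerate directed cycles and compute their means (weight / length). Sample:
  cycle 0 → 0: weight = 2, length = 1, mean = 2/1 ≈ 2.000
  cycle 1 → 1: weight = 9, length = 1, mean = 9/1 ≈ 9.000
  cycle 0 → 1 → 0: weight = 16, length = 2, mean = 16/2 ≈ 8.000
  cycle 1 → 0 → 1: weight = 16, length = 2, mean = 16/2 ≈ 8.000
Minimum mean = 2.000, attained e.g. along the cycle 0 → 0 with weight 2 and length 1. So λ(A) = 2/1 = 2.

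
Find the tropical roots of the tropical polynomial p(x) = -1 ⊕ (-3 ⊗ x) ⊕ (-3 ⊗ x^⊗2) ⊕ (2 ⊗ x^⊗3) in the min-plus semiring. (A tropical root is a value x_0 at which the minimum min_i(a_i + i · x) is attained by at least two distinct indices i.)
Roots: {-5, 0, 2}

Each tropical root is a break point of the lower envelope of the lines y = a_i + i · x (there are 4 lines, with slopes 0, 1, ..., 3). Only the lines that attain the minimum somewhere contribute to roots; other lines are dominated. Here the surviving (envelope) indices are i = 3, i = 2, i = 1, i = 0.
Intersections between consecutive envelope lines give the roots: for adjacent envelope indices i < j the intersection is x = (a_i − a_j) / (j − i). Reading off the sorted break points: {-5, 0, 2}.
Verification: at each break x_0, at least two indices attain the minimum of min_i(a_i + i · x_0).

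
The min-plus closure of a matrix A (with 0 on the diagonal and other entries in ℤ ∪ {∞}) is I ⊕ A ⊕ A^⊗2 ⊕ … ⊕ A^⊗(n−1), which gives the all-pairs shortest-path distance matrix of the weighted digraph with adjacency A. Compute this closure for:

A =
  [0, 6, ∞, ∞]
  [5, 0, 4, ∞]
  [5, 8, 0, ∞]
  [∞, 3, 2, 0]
Closure =
  [0, 6, 10, ∞]
  [5, 0, 4, ∞]
  [5, 8, 0, ∞]
  [7, 3, 2, 0]

This is the Floyd-Warshall all-pairs shortest-path computation. For each intermediate vertex k = 0, 1, …, 3, update dist[i][j] ← min(dist[i][j], dist[i][k] + dist[k][j]). The final matrix gives, for each (i, j), the minimum total weight of any directed path from i to j (possibly empty when i = j).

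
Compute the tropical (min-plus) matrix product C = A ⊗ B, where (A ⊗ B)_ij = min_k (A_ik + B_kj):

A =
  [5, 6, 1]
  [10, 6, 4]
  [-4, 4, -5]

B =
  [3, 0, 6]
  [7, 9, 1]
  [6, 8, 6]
A ⊗ B =
  [7, 5, 7]
  [10, 10, 7]
  [-1, -4, 1]

Apply the min-plus product entry-by-entry:
  C[0][0] = min over k of (A[0][0] + B[0][0] = 5 + 3 = 8, A[0][1] + B[1][0] = 6 + 7 = 13, A[0][2] + B[2][0] = 1 + 6 = 7) = 7 (attained at k = 2)
  C[0][1] = min over k of (A[0][0] + B[0][1] = 5 + 0 = 5, A[0][1] + B[1][1] = 6 + 9 = 15, A[0][2] + B[2][1] = 1 + 8 = 9) = 5 (attained at k = 0)
  C[0][2] = min over k of (A[0][0] + B[0][2] = 5 + 6 = 11, A[0][1] + B[1][2] = 6 + 1 = 7, A[0][2] + B[2][2] = 1 + 6 = 7) = 7 (attained at k = 1)
  C[1][0] = min over k of (A[1][0] + B[0][0] = 10 + 3 = 13, A[1][1] + B[1][0] = 6 + 7 = 13, A[1][2] + B[2][0] = 4 + 6 = 10) = 10 (attained at k = 2)
  C[1][1] = min over k of (A[1][0] + B[0][1] = 10 + 0 = 10, A[1][1] + B[1][1] = 6 + 9 = 15, A[1][2] + B[2][1] = 4 + 8 = 12) = 10 (attained at k = 0)
  C[1][2] = min over k of (A[1][0] + B[0][2] = 10 + 6 = 16, A[1][1] + B[1][2] = 6 + 1 = 7, A[1][2] + B[2][2] = 4 + 6 = 10) = 7 (attained at k = 1)
  C[2][0] = min over k of (A[2][0] + B[0][0] = -4 + 3 = -1, A[2][1] + B[1][0] = 4 + 7 = 11, A[2][2] + B[2][0] = -5 + 6 = 1) = -1 (attained at k = 0)
  C[2][1] = min over k of (A[2][0] + B[0][1] = -4 + 0 = -4, A[2][1] + B[1][1] = 4 + 9 = 13, A[2][2] + B[2][1] = -5 + 8 = 3) = -4 (attained at k = 0)
  C[2][2] = min over k of (A[2][0] + B[0][2] = -4 + 6 = 2, A[2][1] + B[1][2] = 4 + 1 = 5, A[2][2] + B[2][2] = -5 + 6 = 1) = 1 (attained at k = 2)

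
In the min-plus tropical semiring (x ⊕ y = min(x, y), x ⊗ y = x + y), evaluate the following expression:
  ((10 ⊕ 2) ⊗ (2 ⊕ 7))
((10 ⊕ 2) ⊗ (2 ⊕ 7)) = 4

Expand innermost to outermost. Recall ⊕ takes the minimum of its arguments and ⊗ takes their sum. Working out the expression ((10 ⊕ 2) ⊗ (2 ⊕ 7)) gives 4.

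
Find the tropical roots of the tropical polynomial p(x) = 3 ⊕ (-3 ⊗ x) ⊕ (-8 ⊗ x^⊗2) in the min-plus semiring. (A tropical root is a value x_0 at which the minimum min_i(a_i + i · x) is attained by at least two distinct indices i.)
Roots: {5, 6}

Each tropical root is a break point of the lower envelope of the lines y = a_i + i · x (there are 3 lines, with slopes 0, 1, ..., 2). Only the lines that attain the minimum somewhere contribute to roots; other lines are dominated. Here the surviving (envelope) indices are i = 2, i = 1, i = 0.
Intersections between consecutive envelope lines give the roots: for adjacent envelope indices i < j the intersection is x = (a_i − a_j) / (j − i). Reading off the sorted break points: {5, 6}.
Verification: at each break x_0, at least two indices attain the minimum of min_i(a_i + i · x_0).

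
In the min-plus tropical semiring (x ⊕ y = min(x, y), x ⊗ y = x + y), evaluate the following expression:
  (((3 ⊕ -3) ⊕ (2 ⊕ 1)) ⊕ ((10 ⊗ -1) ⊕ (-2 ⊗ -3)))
(((3 ⊕ -3) ⊕ (2 ⊕ 1)) ⊕ ((10 ⊗ -1) ⊕ (-2 ⊗ -3))) = -5

Expand innermost to outermost. Recall ⊕ takes the minimum of its arguments and ⊗ takes their sum. Working out the expression (((3 ⊕ -3) ⊕ (2 ⊕ 1)) ⊕ ((10 ⊗ -1) ⊕ (-2 ⊗ -3))) gives -5.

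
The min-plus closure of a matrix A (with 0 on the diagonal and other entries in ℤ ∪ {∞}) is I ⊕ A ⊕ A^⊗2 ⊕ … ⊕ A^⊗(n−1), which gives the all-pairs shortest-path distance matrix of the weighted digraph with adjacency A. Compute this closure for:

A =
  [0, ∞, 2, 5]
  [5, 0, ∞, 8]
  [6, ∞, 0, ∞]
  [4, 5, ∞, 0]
Closure =
  [0, 10, 2, 5]
  [5, 0, 7, 8]
  [6, 16, 0, 11]
  [4, 5, 6, 0]

This is the Floyd-Warshall all-pairs shortest-path computation. For each intermediate vertex k = 0, 1, …, 3, update dist[i][j] ← min(dist[i][j], dist[i][k] + dist[k][j]). The final matrix gives, for each (i, j), the minimum total weight of any directed path from i to j (possibly empty when i = j).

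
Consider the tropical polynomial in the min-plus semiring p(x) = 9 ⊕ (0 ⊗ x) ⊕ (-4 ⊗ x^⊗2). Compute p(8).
p(8) = 8

A tropical monomial a ⊗ x^⊗i evaluates to a + i · x. Evaluating each term at x = 8:
  Term 0 contributes 9 + 0 · 8 = 9
  Term 1 contributes 0 + 1 · 8 = 8
  Term 2 contributes -4 + 2 · 8 = 12
p(8) = ⊕ of these = min[9, 8, 12] = 8.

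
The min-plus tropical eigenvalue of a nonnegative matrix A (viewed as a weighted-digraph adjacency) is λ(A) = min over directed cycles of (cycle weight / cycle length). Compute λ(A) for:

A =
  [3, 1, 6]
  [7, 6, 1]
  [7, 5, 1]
λ(A) = 1

Enumerate directed cycles and compute their means (weight / length). Sample:
  cycle 0 → 0: weight = 3, length = 1, mean = 3/1 ≈ 3.000
  cycle 1 → 1: weight = 6, length = 1, mean = 6/1 ≈ 6.000
  cycle 2 → 2: weight = 1, length = 1, mean = 1/1 ≈ 1.000
  cycle 0 → 1 → 0: weight = 8, length = 2, mean = 8/2 ≈ 4.000
  cycle 0 → 2 → 0: weight = 13, length = 2, mean = 13/2 ≈ 6.500
  cycle 1 → 0 → 1: weight = 8, length = 2, mean = 8/2 ≈ 4.000
Minimum mean = 1.000, attained e.g. along the cycle 2 → 2 with weight 1 and length 1. So λ(A) = 1/1 = 1.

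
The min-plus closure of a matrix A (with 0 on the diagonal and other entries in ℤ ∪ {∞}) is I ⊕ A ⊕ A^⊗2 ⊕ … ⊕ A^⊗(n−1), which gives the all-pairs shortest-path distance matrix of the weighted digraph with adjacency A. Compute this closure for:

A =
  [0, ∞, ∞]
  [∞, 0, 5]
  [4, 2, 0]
Closure =
  [0, ∞, ∞]
  [9, 0, 5]
  [4, 2, 0]

This is the Floyd-Warshall all-pairs shortest-path computation. For each intermediate vertex k = 0, 1, …, 2, update dist[i][j] ← min(dist[i][j], dist[i][k] + dist[k][j]). The final matrix gives, for each (i, j), the minimum total weight of any directed path from i to j (possibly empty when i = j).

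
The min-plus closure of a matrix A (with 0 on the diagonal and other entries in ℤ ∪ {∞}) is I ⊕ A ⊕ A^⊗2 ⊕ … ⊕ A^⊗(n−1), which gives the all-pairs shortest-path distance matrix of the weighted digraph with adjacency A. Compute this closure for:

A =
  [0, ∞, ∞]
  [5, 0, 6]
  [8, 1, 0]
Closure =
  [0, ∞, ∞]
  [5, 0, 6]
  [6, 1, 0]

This is the Floyd-Warshall all-pairs shortest-path computation. For each intermediate vertex k = 0, 1, …, 2, update dist[i][j] ← min(dist[i][j], dist[i][k] + dist[k][j]). The final matrix gives, for each (i, j), the minimum total weight of any directed path from i to j (possibly empty when i = j).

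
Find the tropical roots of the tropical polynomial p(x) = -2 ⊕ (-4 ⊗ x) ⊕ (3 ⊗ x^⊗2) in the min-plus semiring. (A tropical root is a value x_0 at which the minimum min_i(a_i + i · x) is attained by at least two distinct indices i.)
Roots: {-7, 2}

Each tropical root is a break point of the lower envelope of the lines y = a_i + i · x (there are 3 lines, with slopes 0, 1, ..., 2). Only the lines that attain the minimum somewhere contribute to roots; other lines are dominated. Here the surviving (envelope) indices are i = 2, i = 1, i = 0.
Intersections between consecutive envelope lines give the roots: for adjacent envelope indices i < j the intersection is x = (a_i − a_j) / (j − i). Reading off the sorted break points: {-7, 2}.
Verification: at each break x_0, at least two indices attain the minimum of min_i(a_i + i · x_0).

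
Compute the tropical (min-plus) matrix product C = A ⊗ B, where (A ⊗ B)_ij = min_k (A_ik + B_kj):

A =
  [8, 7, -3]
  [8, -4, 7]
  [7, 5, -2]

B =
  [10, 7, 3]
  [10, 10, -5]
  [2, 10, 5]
A ⊗ B =
  [-1, 7, 2]
  [6, 6, -9]
  [0, 8, 0]

Apply the min-plus product entry-by-entry:
  C[0][0] = min over k of (A[0][0] + B[0][0] = 8 + 10 = 18, A[0][1] + B[1][0] = 7 + 10 = 17, A[0][2] + B[2][0] = -3 + 2 = -1) = -1 (attained at k = 2)
  C[0][1] = min over k of (A[0][0] + B[0][1] = 8 + 7 = 15, A[0][1] + B[1][1] = 7 + 10 = 17, A[0][2] + B[2][1] = -3 + 10 = 7) = 7 (attained at k = 2)
  C[0][2] = min over k of (A[0][0] + B[0][2] = 8 + 3 = 11, A[0][1] + B[1][2] = 7 + -5 = 2, A[0][2] + B[2][2] = -3 + 5 = 2) = 2 (attained at k = 1)
  C[1][0] = min over k of (A[1][0] + B[0][0] = 8 + 10 = 18, A[1][1] + B[1][0] = -4 + 10 = 6, A[1][2] + B[2][0] = 7 + 2 = 9) = 6 (attained at k = 1)
  C[1][1] = min over k of (A[1][0] + B[0][1] = 8 + 7 = 15, A[1][1] + B[1][1] = -4 + 10 = 6, A[1][2] + B[2][1] = 7 + 10 = 17) = 6 (attained at k = 1)
  C[1][2] = min over k of (A[1][0] + B[0][2] = 8 + 3 = 11, A[1][1] + B[1][2] = -4 + -5 = -9, A[1][2] + B[2][2] = 7 + 5 = 12) = -9 (attained at k = 1)
  C[2][0] = min over k of (A[2][0] + B[0][0] = 7 + 10 = 17, A[2][1] + B[1][0] = 5 + 10 = 15, A[2][2] + B[2][0] = -2 + 2 = 0) = 0 (attained at k = 2)
  C[2][1] = min over k of (A[2][0] + B[0][1] = 7 + 7 = 14, A[2][1] + B[1][1] = 5 + 10 = 15, A[2][2] + B[2][1] = -2 + 10 = 8) = 8 (attained at k = 2)
  C[2][2] = min over k of (A[2][0] + B[0][2] = 7 + 3 = 10, A[2][1] + B[1][2] = 5 + -5 = 0, A[2][2] + B[2][2] = -2 + 5 = 3) = 0 (attained at k = 1)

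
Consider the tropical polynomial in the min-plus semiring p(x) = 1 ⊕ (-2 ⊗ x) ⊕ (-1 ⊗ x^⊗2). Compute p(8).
p(8) = 1

A tropical monomial a ⊗ x^⊗i evaluates to a + i · x. Evaluating each term at x = 8:
  Term 0 contributes 1 + 0 · 8 = 1
  Term 1 contributes -2 + 1 · 8 = 6
  Term 2 contributes -1 + 2 · 8 = 15
p(8) = ⊕ of these = min[1, 6, 15] = 1.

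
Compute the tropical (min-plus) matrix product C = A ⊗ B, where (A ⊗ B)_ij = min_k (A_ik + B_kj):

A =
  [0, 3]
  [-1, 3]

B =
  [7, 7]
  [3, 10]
A ⊗ B =
  [6, 7]
  [6, 6]

Apply the min-plus product entry-by-entry:
  C[0][0] = min over k of (A[0][0] + B[0][0] = 0 + 7 = 7, A[0][1] + B[1][0] = 3 + 3 = 6) = 6 (attained at k = 1)
  C[0][1] = min over k of (A[0][0] + B[0][1] = 0 + 7 = 7, A[0][1] + B[1][1] = 3 + 10 = 13) = 7 (attained at k = 0)
  C[1][0] = min over k of (A[1][0] + B[0][0] = -1 + 7 = 6, A[1][1] + B[1][0] = 3 + 3 = 6) = 6 (attained at k = 0)
  C[1][1] = min over k of (A[1][0] + B[0][1] = -1 + 7 = 6, A[1][1] + B[1][1] = 3 + 10 = 13) = 6 (attained at k = 0)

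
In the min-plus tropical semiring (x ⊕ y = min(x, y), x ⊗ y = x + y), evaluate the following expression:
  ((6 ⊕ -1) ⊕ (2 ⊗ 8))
((6 ⊕ -1) ⊕ (2 ⊗ 8)) = -1

Expand innermost to outermost. Recall ⊕ takes the minimum of its arguments and ⊗ takes their sum. Working out the expression ((6 ⊕ -1) ⊕ (2 ⊗ 8)) gives -1.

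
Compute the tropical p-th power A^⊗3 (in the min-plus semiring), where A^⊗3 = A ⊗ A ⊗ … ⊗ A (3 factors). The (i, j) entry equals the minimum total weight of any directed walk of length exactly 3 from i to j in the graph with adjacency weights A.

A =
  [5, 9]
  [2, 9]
A^⊗3 =
  [15, 19]
  [12, 16]

Each entry (A^⊗3)_ij equals the minimum over all length-3 walks i = v_0 → v_1 → … → v_3 = j of Σ_t A[v_t][v_{t+1}]. For example, for (i, j) = (0, 1) we minimise over 4 possible intermediate vertex sequences; the minimum is 19, attained along the walk 0 → 0 → 0 → 1.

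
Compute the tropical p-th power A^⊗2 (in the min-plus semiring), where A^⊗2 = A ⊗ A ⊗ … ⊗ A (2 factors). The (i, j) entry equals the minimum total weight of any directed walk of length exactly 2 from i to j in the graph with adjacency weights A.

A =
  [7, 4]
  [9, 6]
A^⊗2 =
  [13, 10]
  [15, 12]

Each entry (A^⊗2)_ij equals the minimum over all length-2 walks i = v_0 → v_1 → … → v_2 = j of Σ_t A[v_t][v_{t+1}]. For example, for (i, j) = (0, 1) we minimise over 2 possible intermediate vertex sequences; the minimum is 10, attained along the walk 0 → 1 → 1.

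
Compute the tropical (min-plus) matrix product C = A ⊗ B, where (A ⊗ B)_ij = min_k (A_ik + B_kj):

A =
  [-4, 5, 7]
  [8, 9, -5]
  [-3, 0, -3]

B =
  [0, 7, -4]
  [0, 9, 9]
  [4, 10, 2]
A ⊗ B =
  [-4, 3, -8]
  [-1, 5, -3]
  [-3, 4, -7]

Apply the min-plus product entry-by-entry:
  C[0][0] = min over k of (A[0][0] + B[0][0] = -4 + 0 = -4, A[0][1] + B[1][0] = 5 + 0 = 5, A[0][2] + B[2][0] = 7 + 4 = 11) = -4 (attained at k = 0)
  C[0][1] = min over k of (A[0][0] + B[0][1] = -4 + 7 = 3, A[0][1] + B[1][1] = 5 + 9 = 14, A[0][2] + B[2][1] = 7 + 10 = 17) = 3 (attained at k = 0)
  C[0][2] = min over k of (A[0][0] + B[0][2] = -4 + -4 = -8, A[0][1] + B[1][2] = 5 + 9 = 14, A[0][2] + B[2][2] = 7 + 2 = 9) = -8 (attained at k = 0)
  C[1][0] = min over k of (A[1][0] + B[0][0] = 8 + 0 = 8, A[1][1] + B[1][0] = 9 + 0 = 9, A[1][2] + B[2][0] = -5 + 4 = -1) = -1 (attained at k = 2)
  C[1][1] = min over k of (A[1][0] + B[0][1] = 8 + 7 = 15, A[1][1] + B[1][1] = 9 + 9 = 18, A[1][2] + B[2][1] = -5 + 10 = 5) = 5 (attained at k = 2)
  C[1][2] = min over k of (A[1][0] + B[0][2] = 8 + -4 = 4, A[1][1] + B[1][2] = 9 + 9 = 18, A[1][2] + B[2][2] = -5 + 2 = -3) = -3 (attained at k = 2)
  C[2][0] = min over k of (A[2][0] + B[0][0] = -3 + 0 = -3, A[2][1] + B[1][0] = 0 + 0 = 0, A[2][2] + B[2][0] = -3 + 4 = 1) = -3 (attained at k = 0)
  C[2][1] = min over k of (A[2][0] + B[0][1] = -3 + 7 = 4, A[2][1] + B[1][1] = 0 + 9 = 9, A[2][2] + B[2][1] = -3 + 10 = 7) = 4 (attained at k = 0)
  C[2][2] = min over k of (A[2][0] + B[0][2] = -3 + -4 = -7, A[2][1] + B[1][2] = 0 + 9 = 9, A[2][2] + B[2][2] = -3 + 2 = -1) = -7 (attained at k = 0)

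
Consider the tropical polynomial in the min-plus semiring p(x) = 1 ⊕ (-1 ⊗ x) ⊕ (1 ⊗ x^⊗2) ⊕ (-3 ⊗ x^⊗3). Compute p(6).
p(6) = 1

A tropical monomial a ⊗ x^⊗i evaluates to a + i · x. Evaluating each term at x = 6:
  Term 0 contributes 1 + 0 · 6 = 1
  Term 1 contributes -1 + 1 · 6 = 5
  Term 2 contributes 1 + 2 · 6 = 13
  Term 3 contributes -3 + 3 · 6 = 15
p(6) = ⊕ of these = min[1, 5, 13, 15] = 1.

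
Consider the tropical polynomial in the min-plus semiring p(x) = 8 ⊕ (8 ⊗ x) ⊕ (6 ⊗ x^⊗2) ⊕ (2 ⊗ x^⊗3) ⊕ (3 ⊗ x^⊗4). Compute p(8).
p(8) = 8

A tropical monomial a ⊗ x^⊗i evaluates to a + i · x. Evaluating each term at x = 8:
  Term 0 contributes 8 + 0 · 8 = 8
  Term 1 contributes 8 + 1 · 8 = 16
  Term 2 contributes 6 + 2 · 8 = 22
  Term 3 contributes 2 + 3 · 8 = 26
  Term 4 contributes 3 + 4 · 8 = 35
p(8) = ⊕ of these = min[8, 16, 22, 26, 35] = 8.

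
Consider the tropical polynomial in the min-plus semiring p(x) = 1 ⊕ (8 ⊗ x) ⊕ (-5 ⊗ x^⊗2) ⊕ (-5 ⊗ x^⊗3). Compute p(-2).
p(-2) = -11

A tropical monomial a ⊗ x^⊗i evaluates to a + i · x. Evaluating each term at x = -2:
  Term 0 contributes 1 + 0 · -2 = 1
  Term 1 contributes 8 + 1 · -2 = 6
  Term 2 contributes -5 + 2 · -2 = -9
  Term 3 contributes -5 + 3 · -2 = -11
p(-2) = ⊕ of these = min[1, 6, -9, -11] = -11.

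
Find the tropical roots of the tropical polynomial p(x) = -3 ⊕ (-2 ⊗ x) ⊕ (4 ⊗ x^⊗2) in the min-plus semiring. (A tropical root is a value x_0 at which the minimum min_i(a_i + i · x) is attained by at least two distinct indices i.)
Roots: {-6, -1}

Each tropical root is a break point of the lower envelope of the lines y = a_i + i · x (there are 3 lines, with slopes 0, 1, ..., 2). Only the lines that attain the minimum somewhere contribute to roots; other lines are dominated. Here the surviving (envelope) indices are i = 2, i = 1, i = 0.
Intersections between consecutive envelope lines give the roots: for adjacent envelope indices i < j the intersection is x = (a_i − a_j) / (j − i). Reading off the sorted break points: {-6, -1}.
Verification: at each break x_0, at least two indices attain the minimum of min_i(a_i + i · x_0).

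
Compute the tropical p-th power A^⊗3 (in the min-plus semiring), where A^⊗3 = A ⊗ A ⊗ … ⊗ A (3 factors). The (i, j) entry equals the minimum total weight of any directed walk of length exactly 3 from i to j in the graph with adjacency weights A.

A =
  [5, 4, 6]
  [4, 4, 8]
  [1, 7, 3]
A^⊗3 =
  [10, 11, 12]
  [11, 12, 13]
  [7, 8, 9]

Each entry (A^⊗3)_ij equals the minimum over all length-3 walks i = v_0 → v_1 → … → v_3 = j of Σ_t A[v_t][v_{t+1}]. For example, for (i, j) = (0, 2) we minimise over 9 possible intermediate vertex sequences; the minimum is 12, attained along the walk 0 → 2 → 2 → 2.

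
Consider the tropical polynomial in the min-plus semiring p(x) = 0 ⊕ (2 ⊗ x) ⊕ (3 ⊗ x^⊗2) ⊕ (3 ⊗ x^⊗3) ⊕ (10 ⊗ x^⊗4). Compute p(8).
p(8) = 0

A tropical monomial a ⊗ x^⊗i evaluates to a + i · x. Evaluating each term at x = 8:
  Term 0 contributes 0 + 0 · 8 = 0
  Term 1 contributes 2 + 1 · 8 = 10
  Term 2 contributes 3 + 2 · 8 = 19
  Term 3 contributes 3 + 3 · 8 = 27
  Term 4 contributes 10 + 4 · 8 = 42
p(8) = ⊕ of these = min[0, 10, 19, 27, 42] = 0.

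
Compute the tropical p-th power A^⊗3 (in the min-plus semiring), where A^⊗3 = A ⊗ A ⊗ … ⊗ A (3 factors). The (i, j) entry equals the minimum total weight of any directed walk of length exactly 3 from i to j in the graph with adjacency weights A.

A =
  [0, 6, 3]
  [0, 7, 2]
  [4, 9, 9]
A^⊗3 =
  [0, 6, 3]
  [0, 6, 3]
  [4, 10, 7]

Each entry (A^⊗3)_ij equals the minimum over all length-3 walks i = v_0 → v_1 → … → v_3 = j of Σ_t A[v_t][v_{t+1}]. For example, for (i, j) = (0, 2) we minimise over 9 possible intermediate vertex sequences; the minimum is 3, attained along the walk 0 → 0 → 0 → 2.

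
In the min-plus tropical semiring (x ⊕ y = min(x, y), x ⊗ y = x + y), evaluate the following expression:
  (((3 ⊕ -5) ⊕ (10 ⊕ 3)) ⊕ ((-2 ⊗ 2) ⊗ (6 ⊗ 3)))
(((3 ⊕ -5) ⊕ (10 ⊕ 3)) ⊕ ((-2 ⊗ 2) ⊗ (6 ⊗ 3))) = -5

Expand innermost to outermost. Recall ⊕ takes the minimum of its arguments and ⊗ takes their sum. Working out the expression (((3 ⊕ -5) ⊕ (10 ⊕ 3)) ⊕ ((-2 ⊗ 2) ⊗ (6 ⊗ 3))) gives -5.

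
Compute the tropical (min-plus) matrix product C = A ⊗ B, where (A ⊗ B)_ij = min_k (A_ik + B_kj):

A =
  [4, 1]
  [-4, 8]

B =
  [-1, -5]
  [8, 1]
A ⊗ B =
  [3, -1]
  [-5, -9]

Apply the min-plus product entry-by-entry:
  C[0][0] = min over k of (A[0][0] + B[0][0] = 4 + -1 = 3, A[0][1] + B[1][0] = 1 + 8 = 9) = 3 (attained at k = 0)
  C[0][1] = min over k of (A[0][0] + B[0][1] = 4 + -5 = -1, A[0][1] + B[1][1] = 1 + 1 = 2) = -1 (attained at k = 0)
  C[1][0] = min over k of (A[1][0] + B[0][0] = -4 + -1 = -5, A[1][1] + B[1][0] = 8 + 8 = 16) = -5 (attained at k = 0)
  C[1][1] = min over k of (A[1][0] + B[0][1] = -4 + -5 = -9, A[1][1] + B[1][1] = 8 + 1 = 9) = -9 (attained at k = 0)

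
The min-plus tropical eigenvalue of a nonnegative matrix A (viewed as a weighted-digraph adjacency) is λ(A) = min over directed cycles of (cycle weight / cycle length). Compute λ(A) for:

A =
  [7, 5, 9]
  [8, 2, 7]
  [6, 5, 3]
λ(A) = 2

Enumerate directed cycles and compute their means (weight / length). Sample:
  cycle 0 → 0: weight = 7, length = 1, mean = 7/1 ≈ 7.000
  cycle 1 → 1: weight = 2, length = 1, mean = 2/1 ≈ 2.000
  cycle 2 → 2: weight = 3, length = 1, mean = 3/1 ≈ 3.000
  cycle 0 → 1 → 0: weight = 13, length = 2, mean = 13/2 ≈ 6.500
  cycle 0 → 2 → 0: weight = 15, length = 2, mean = 15/2 ≈ 7.500
  cycle 1 → 0 → 1: weight = 13, length = 2, mean = 13/2 ≈ 6.500
Minimum mean = 2.000, attained e.g. along the cycle 1 → 1 with weight 2 and length 1. So λ(A) = 2/1 = 2.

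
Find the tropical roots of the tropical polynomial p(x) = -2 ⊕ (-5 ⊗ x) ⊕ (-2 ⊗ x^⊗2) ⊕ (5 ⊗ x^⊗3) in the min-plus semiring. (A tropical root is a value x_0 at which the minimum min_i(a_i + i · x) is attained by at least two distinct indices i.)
Roots: {-7, -3, 3}

Each tropical root is a break point of the lower envelope of the lines y = a_i + i · x (there are 4 lines, with slopes 0, 1, ..., 3). Only the lines that attain the minimum somewhere contribute to roots; other lines are dominated. Here the surviving (envelope) indices are i = 3, i = 2, i = 1, i = 0.
Intersections between consecutive envelope lines give the roots: for adjacent envelope indices i < j the intersection is x = (a_i − a_j) / (j − i). Reading off the sorted break points: {-7, -3, 3}.
Verification: at each break x_0, at least two indices attain the minimum of min_i(a_i + i · x_0).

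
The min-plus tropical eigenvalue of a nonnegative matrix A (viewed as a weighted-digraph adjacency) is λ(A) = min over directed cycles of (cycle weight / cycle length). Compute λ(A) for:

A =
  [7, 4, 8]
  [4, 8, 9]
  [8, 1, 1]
λ(A) = 1

Enumerate directed cycles and compute their means (weight / length). Sample:
  cycle 0 → 0: weight = 7, length = 1, mean = 7/1 ≈ 7.000
  cycle 1 → 1: weight = 8, length = 1, mean = 8/1 ≈ 8.000
  cycle 2 → 2: weight = 1, length = 1, mean = 1/1 ≈ 1.000
  cycle 0 → 1 → 0: weight = 8, length = 2, mean = 8/2 ≈ 4.000
  cycle 0 → 2 → 0: weight = 16, length = 2, mean = 16/2 ≈ 8.000
  cycle 1 → 0 → 1: weight = 8, length = 2, mean = 8/2 ≈ 4.000
Minimum mean = 1.000, attained e.g. along the cycle 2 → 2 with weight 1 and length 1. So λ(A) = 1/1 = 1.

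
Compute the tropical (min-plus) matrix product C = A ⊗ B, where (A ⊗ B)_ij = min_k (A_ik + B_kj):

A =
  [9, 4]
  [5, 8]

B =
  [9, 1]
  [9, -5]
A ⊗ B =
  [13, -1]
  [14, 3]

Apply the min-plus product entry-by-entry:
  C[0][0] = min over k of (A[0][0] + B[0][0] = 9 + 9 = 18, A[0][1] + B[1][0] = 4 + 9 = 13) = 13 (attained at k = 1)
  C[0][1] = min over k of (A[0][0] + B[0][1] = 9 + 1 = 10, A[0][1] + B[1][1] = 4 + -5 = -1) = -1 (attained at k = 1)
  C[1][0] = min over k of (A[1][0] + B[0][0] = 5 + 9 = 14, A[1][1] + B[1][0] = 8 + 9 = 17) = 14 (attained at k = 0)
  C[1][1] = min over k of (A[1][0] + B[0][1] = 5 + 1 = 6, A[1][1] + B[1][1] = 8 + -5 = 3) = 3 (attained at k = 1)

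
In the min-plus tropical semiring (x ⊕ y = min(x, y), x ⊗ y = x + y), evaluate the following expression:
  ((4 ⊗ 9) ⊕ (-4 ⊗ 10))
((4 ⊗ 9) ⊕ (-4 ⊗ 10)) = 6

Expand innermost to outermost. Recall ⊕ takes the minimum of its arguments and ⊗ takes their sum. Working out the expression ((4 ⊗ 9) ⊕ (-4 ⊗ 10)) gives 6.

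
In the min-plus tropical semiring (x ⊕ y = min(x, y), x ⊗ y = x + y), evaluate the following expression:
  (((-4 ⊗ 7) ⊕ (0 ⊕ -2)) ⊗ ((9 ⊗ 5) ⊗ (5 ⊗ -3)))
(((-4 ⊗ 7) ⊕ (0 ⊕ -2)) ⊗ ((9 ⊗ 5) ⊗ (5 ⊗ -3))) = 14

Expand innermost to outermost. Recall ⊕ takes the minimum of its arguments and ⊗ takes their sum. Working out the expression (((-4 ⊗ 7) ⊕ (0 ⊕ -2)) ⊗ ((9 ⊗ 5) ⊗ (5 ⊗ -3))) gives 14.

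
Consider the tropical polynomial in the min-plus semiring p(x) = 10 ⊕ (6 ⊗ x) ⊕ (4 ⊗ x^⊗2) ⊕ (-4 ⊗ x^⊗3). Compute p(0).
p(0) = -4

A tropical monomial a ⊗ x^⊗i evaluates to a + i · x. Evaluating each term at x = 0:
  Term 0 contributes 10 + 0 · 0 = 10
  Term 1 contributes 6 + 1 · 0 = 6
  Term 2 contributes 4 + 2 · 0 = 4
  Term 3 contributes -4 + 3 · 0 = -4
p(0) = ⊕ of these = min[10, 6, 4, -4] = -4.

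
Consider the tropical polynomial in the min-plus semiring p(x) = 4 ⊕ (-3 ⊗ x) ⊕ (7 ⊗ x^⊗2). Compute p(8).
p(8) = 4

A tropical monomial a ⊗ x^⊗i evaluates to a + i · x. Evaluating each term at x = 8:
  Term 0 contributes 4 + 0 · 8 = 4
  Term 1 contributes -3 + 1 · 8 = 5
  Term 2 contributes 7 + 2 · 8 = 23
p(8) = ⊕ of these = min[4, 5, 23] = 4.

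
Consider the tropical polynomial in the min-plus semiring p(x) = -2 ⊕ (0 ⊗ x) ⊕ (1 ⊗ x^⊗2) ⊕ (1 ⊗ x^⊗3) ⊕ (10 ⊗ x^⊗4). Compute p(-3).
p(-3) = -8

A tropical monomial a ⊗ x^⊗i evaluates to a + i · x. Evaluating each term at x = -3:
  Term 0 contributes -2 + 0 · -3 = -2
  Term 1 contributes 0 + 1 · -3 = -3
  Term 2 contributes 1 + 2 · -3 = -5
  Term 3 contributes 1 + 3 · -3 = -8
  Term 4 contributes 10 + 4 · -3 = -2
p(-3) = ⊕ of these = min[-2, -3, -5, -8, -2] = -8.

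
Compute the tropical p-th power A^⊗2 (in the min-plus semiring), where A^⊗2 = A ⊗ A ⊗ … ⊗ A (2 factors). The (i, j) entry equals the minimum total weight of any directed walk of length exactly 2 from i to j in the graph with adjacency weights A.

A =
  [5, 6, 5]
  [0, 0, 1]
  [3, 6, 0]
A^⊗2 =
  [6, 6, 5]
  [0, 0, 1]
  [3, 6, 0]

Each entry (A^⊗2)_ij equals the minimum over all length-2 walks i = v_0 → v_1 → … → v_2 = j of Σ_t A[v_t][v_{t+1}]. For example, for (i, j) = (0, 2) we minimise over 3 possible intermediate vertex sequences; the minimum is 5, attained along the walk 0 → 2 → 2.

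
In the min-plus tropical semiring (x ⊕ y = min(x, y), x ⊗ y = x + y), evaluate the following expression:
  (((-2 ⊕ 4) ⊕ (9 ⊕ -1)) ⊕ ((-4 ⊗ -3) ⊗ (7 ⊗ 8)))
(((-2 ⊕ 4) ⊕ (9 ⊕ -1)) ⊕ ((-4 ⊗ -3) ⊗ (7 ⊗ 8))) = -2

Expand innermost to outermost. Recall ⊕ takes the minimum of its arguments and ⊗ takes their sum. Working out the expression (((-2 ⊕ 4) ⊕ (9 ⊕ -1)) ⊕ ((-4 ⊗ -3) ⊗ (7 ⊗ 8))) gives -2.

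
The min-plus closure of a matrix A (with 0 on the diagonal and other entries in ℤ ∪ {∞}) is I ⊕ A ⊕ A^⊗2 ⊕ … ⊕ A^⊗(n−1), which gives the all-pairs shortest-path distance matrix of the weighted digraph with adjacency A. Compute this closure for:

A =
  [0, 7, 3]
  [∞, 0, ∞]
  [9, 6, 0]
Closure =
  [0, 7, 3]
  [∞, 0, ∞]
  [9, 6, 0]

This is the Floyd-Warshall all-pairs shortest-path computation. For each intermediate vertex k = 0, 1, …, 2, update dist[i][j] ← min(dist[i][j], dist[i][k] + dist[k][j]). The final matrix gives, for each (i, j), the minimum total weight of any directed path from i to j (possibly empty when i = j).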